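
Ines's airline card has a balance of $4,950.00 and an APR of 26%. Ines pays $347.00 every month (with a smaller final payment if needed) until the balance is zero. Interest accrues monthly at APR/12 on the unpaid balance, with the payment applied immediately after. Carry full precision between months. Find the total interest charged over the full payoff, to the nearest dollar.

Monthly rate r = 26%/12 = 2.16667% = 0.0216667.
Payoff takes n = ⌈−ln(1 − rB₀/P)/ln(1+r)⌉ = ⌈17.249⌉ = 18 payments; the last is $86.95.
Total paid = 17·$347.00 + $86.95 = $5,985.95.
Total interest = total paid − principal = $5,985.95 − $4,950.00 = $1,035.95.

$1,036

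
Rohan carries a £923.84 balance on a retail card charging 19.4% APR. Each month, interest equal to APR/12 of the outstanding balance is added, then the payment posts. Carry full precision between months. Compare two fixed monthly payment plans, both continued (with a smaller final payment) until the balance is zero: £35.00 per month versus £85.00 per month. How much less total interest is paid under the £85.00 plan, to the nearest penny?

Monthly rate r = 19.4%/12 = 1.61667% = 0.0161667.
At £35.00/mo: n = ⌈−ln(1 − rB₀/P)/ln(1+r)⌉ = 35 payments (last £24.33); total interest = total paid − £923.84 = £290.49.
At £85.00/mo: 13 payments (last £4.19); total interest £100.35.
Interest saved = £290.49 − £100.35 = £190.14.

£190.14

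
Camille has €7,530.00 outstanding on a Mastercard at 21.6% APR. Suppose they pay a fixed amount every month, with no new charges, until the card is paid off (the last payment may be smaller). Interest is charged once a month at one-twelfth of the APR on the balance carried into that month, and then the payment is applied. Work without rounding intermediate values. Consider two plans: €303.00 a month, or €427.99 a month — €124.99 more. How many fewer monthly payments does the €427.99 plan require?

Monthly rate r = 21.6%/12 = 1.8% = 0.018.
At €303.00/mo: n = ⌈−ln(1 − rB₀/P)/ln(1+r)⌉ = 34 payments (last €73.03); total interest = total paid − €7,530.00 = €2,542.03.
At €427.99/mo: 22 payments (last €148.83); total interest €1,606.62.
Payments saved = 34 − 22 = 12.

12 fewer payments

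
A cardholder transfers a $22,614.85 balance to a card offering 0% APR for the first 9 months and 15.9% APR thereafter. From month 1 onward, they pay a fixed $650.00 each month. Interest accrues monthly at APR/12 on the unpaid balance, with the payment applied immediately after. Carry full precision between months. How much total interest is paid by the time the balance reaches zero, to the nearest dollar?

$3,885

Promo months 1–9 at r₀ = 0%/12 = 0; months 10+ at r₁ = 15.9%/12 = 0.01325.
After month 9 (no interest yet): B = $22,614.85 − 9·$650.00 = $16,764.85.
Then at r₁ with $650.00/mo: n₂ = −ln(1 − r₁·B/P)/ln(1+r₁) ≈ 31.77 → 32 more payments.
Total paid = 40·$650.00 + $500.02 = $26,500.02; interest = $26,500.02 − $22,614.85 = $3,885.17.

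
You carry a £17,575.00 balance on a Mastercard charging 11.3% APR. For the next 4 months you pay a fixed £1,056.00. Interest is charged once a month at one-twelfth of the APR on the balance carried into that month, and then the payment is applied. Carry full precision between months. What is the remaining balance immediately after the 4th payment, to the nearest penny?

Monthly rate r = 11.3%/12 = 0.941667% = 0.00941667.
Each month: B ← B·(1+r) − £1,056.00.
Month 1: interest £165.50; balance after payment £16,684.50.
Month 2: interest £157.11; balance after payment £15,785.61.
Month 3: interest £148.65; balance after payment £14,878.26.
Month 4: interest £140.10; balance after payment £13,962.36.

£13,962.36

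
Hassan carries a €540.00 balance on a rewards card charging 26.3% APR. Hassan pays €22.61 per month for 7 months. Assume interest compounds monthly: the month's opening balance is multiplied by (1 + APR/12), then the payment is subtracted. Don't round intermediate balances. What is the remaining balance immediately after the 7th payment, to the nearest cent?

Monthly rate r = 26.3%/12 = 2.19167% = 0.0219167.
Each month: B ← B·(1+r) − €22.61.
Month 1: interest €11.84; balance after payment €529.23.
Month 2: interest €11.60; balance after payment €518.21.
Month 3: interest €11.36; balance after payment €506.96.
Month 4: interest €11.11; balance after payment €495.46.
Month 5: interest €10.86; balance after payment €483.71.
Month 6: interest €10.60; balance after payment €471.70.
Month 7: interest €10.34; balance after payment €459.43.

€459.43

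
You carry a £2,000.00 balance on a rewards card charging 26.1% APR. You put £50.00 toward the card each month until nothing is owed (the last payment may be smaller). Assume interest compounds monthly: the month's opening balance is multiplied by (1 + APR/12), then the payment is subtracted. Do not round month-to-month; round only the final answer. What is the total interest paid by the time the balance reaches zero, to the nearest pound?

£2,741

Monthly rate r = 26.1%/12 = 2.175% = 0.02175.
Payoff takes n = ⌈−ln(1 − rB₀/P)/ln(1+r)⌉ = ⌈94.820⌉ = 95 payments; the last is £41.06.
Total paid = 94·£50.00 + £41.06 = £4,741.06.
Total interest = total paid − principal = £4,741.06 − £2,000.00 = £2,741.06.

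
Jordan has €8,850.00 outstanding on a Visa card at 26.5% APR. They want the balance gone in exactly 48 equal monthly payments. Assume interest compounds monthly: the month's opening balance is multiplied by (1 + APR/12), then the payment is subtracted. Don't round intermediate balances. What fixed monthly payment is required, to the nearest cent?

€300.89

Monthly rate r = 26.5%/12 = 2.20833% = 0.0220833.
Level-payment amortization: P = B₀·r / (1 − (1+r)^(−n)) = 8850.00·0.0220833 / (1 − 1.02208^(−48)).
Denominator 1 − (1+r)^(−48) = 0.649524803.
P = 195.438 / 0.649524803 ≈ 300.89.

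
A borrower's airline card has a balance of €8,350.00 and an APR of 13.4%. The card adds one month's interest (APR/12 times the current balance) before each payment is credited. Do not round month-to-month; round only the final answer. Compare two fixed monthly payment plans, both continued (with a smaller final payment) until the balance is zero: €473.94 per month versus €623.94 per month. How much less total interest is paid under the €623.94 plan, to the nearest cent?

Monthly rate r = 13.4%/12 = 1.11667% = 0.0111667.
At €473.94/mo: n = ⌈−ln(1 − rB₀/P)/ln(1+r)⌉ = 20 payments (last €345.48); total interest = total paid − €8,350.00 = €1,000.34.
At €623.94/mo: 15 payments (last €360.08); total interest €745.24.
Interest saved = €1,000.34 − €745.24 = €255.10.

€255.10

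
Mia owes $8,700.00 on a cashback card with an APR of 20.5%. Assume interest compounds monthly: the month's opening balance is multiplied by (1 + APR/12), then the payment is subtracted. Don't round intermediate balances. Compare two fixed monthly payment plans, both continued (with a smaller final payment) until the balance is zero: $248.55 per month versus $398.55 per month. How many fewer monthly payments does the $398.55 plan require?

26 fewer payments

Monthly rate r = 20.5%/12 = 1.70833% = 0.0170833.
At $248.55/mo: n = ⌈−ln(1 − rB₀/P)/ln(1+r)⌉ = 54 payments (last $197.76); total interest = total paid − $8,700.00 = $4,670.91.
At $398.55/mo: 28 payments (last $220.06); total interest $2,280.91.
Payments saved = 54 − 28 = 26.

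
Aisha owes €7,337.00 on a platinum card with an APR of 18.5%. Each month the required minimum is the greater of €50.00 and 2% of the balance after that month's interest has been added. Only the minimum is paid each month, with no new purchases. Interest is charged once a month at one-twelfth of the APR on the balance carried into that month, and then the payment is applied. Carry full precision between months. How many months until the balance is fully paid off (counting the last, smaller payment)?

316 months

Monthly rate r = 18.5%/12 = 1.54167% = 0.0154167.
While 2% of the post-interest balance exceeds €50.00, each month B ← (B·(1+r))·(1 − 0.02), i.e. B shrinks by the factor (1+r)·0.98 = 0.99511.
This holds for months 1–223. Entering month 224 the balance is €2,458.16; 2% of the post-interest balance is now below €50.00, so the flat €50.00 minimum applies from here.
From month 224 a fixed €50.00 at rate r clears €2,458.16 in 93 more payments. Total: 223 + 93 = 316 months.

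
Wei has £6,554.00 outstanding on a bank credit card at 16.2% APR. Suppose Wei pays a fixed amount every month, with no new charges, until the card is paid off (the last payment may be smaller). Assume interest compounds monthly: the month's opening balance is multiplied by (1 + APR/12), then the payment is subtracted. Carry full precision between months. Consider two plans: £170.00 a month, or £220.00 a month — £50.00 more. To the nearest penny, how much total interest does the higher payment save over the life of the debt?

Monthly rate r = 16.2%/12 = 1.35% = 0.0135.
At £170.00/mo: n = ⌈−ln(1 − rB₀/P)/ln(1+r)⌉ = 55 payments (last £137.28); total interest = total paid − £6,554.00 = £2,763.28.
At £220.00/mo: 39 payments (last £80.62); total interest £1,886.62.
Interest saved = £2,763.28 − £1,886.62 = £876.66.

£876.66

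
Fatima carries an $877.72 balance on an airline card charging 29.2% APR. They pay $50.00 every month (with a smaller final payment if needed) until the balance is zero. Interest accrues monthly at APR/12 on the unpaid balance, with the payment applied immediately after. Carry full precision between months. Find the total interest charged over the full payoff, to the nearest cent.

Monthly rate r = 29.2%/12 = 2.43333% = 0.0243333.
Payoff takes n = ⌈−ln(1 − rB₀/P)/ln(1+r)⌉ = ⌈23.174⌉ = 24 payments; the last is $8.78.
Total paid = 23·$50.00 + $8.78 = $1,158.78.
Total interest = total paid − principal = $1,158.78 − $877.72 = $281.06.

$281.06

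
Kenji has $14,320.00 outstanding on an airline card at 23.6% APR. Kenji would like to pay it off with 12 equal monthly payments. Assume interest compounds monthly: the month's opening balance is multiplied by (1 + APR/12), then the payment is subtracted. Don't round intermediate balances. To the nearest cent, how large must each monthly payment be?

$1,351.32

Monthly rate r = 23.6%/12 = 1.96667% = 0.0196667.
Level-payment amortization: P = B₀·r / (1 − (1+r)^(−n)) = 14320.00·0.0196667 / (1 − 1.01967^(−12)).
Denominator 1 − (1+r)^(−12) = 0.208408116.
P = 281.627 / 0.208408116 ≈ 1351.32.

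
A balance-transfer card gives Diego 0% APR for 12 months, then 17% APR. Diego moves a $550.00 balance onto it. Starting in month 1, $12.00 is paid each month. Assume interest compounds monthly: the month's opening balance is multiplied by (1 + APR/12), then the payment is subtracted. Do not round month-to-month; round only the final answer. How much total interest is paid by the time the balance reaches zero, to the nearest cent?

$150.71

Promo months 1–12 at r₀ = 0%/12 = 0; months 13+ at r₁ = 17%/12 = 0.0141667.
After month 12 (no interest yet): B = $550.00 − 12·$12.00 = $406.00.
Then at r₁ with $12.00/mo: n₂ = −ln(1 − r₁·B/P)/ln(1+r₁) ≈ 46.39 → 47 more payments.
Total paid = 58·$12.00 + $4.71 = $700.71; interest = $700.71 − $550.00 = $150.71.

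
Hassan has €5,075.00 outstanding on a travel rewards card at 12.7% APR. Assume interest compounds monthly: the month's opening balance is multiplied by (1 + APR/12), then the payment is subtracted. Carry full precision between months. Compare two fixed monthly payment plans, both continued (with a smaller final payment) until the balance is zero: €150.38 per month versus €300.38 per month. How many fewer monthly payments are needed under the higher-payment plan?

23 fewer payments

Monthly rate r = 12.7%/12 = 1.05833% = 0.0105833.
At €150.38/mo: n = ⌈−ln(1 − rB₀/P)/ln(1+r)⌉ = 42 payments (last €146.15); total interest = total paid − €5,075.00 = €1,236.73.
At €300.38/mo: 19 payments (last €214.31); total interest €546.15.
Payments saved = 42 − 19 = 23.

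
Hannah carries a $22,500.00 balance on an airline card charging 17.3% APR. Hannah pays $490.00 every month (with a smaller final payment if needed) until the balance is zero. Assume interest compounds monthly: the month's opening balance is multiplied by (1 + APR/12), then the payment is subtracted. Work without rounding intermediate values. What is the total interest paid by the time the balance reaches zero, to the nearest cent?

Monthly rate r = 17.3%/12 = 1.44167% = 0.0144167.
Payoff takes n = ⌈−ln(1 − rB₀/P)/ln(1+r)⌉ = ⌈75.779⌉ = 76 payments; the last is $382.27.
Total paid = 75·$490.00 + $382.27 = $37,132.27.
Total interest = total paid − principal = $37,132.27 − $22,500.00 = $14,632.27.

$14,632.27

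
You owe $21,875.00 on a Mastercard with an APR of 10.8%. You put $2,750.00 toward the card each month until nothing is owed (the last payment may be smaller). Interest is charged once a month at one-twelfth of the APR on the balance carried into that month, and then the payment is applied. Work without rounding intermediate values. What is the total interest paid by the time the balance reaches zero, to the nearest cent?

$927.05

Monthly rate r = 10.8%/12 = 0.9% = 0.009.
Payoff takes n = ⌈−ln(1 − rB₀/P)/ln(1+r)⌉ = ⌈8.291⌉ = 9 payments; the last is $802.05.
Total paid = 8·$2,750.00 + $802.05 = $22,802.05.
Total interest = total paid − principal = $22,802.05 − $21,875.00 = $927.05.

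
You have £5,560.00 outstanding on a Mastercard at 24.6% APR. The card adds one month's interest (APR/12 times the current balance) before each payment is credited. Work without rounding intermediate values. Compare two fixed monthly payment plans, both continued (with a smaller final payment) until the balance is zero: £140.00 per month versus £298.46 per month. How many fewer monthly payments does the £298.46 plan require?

59 fewer payments

Monthly rate r = 24.6%/12 = 2.05% = 0.0205.
At £140.00/mo: n = ⌈−ln(1 − rB₀/P)/ln(1+r)⌉ = 83 payments (last £129.63); total interest = total paid − £5,560.00 = £6,049.63.
At £298.46/mo: 24 payments (last £211.87); total interest £1,516.45.
Payments saved = 83 − 24 = 59.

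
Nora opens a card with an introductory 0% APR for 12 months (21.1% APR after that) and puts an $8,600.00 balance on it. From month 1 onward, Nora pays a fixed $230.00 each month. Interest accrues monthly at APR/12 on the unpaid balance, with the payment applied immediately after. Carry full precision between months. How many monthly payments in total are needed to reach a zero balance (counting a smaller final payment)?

Promo months 1–12 at r₀ = 0%/12 = 0; months 13+ at r₁ = 21.1%/12 = 0.0175833.
After month 12 (no interest yet): B = $8,600.00 − 12·$230.00 = $5,840.00.
Then at r₁ with $230.00/mo: n₂ = −ln(1 − r₁·B/P)/ln(1+r₁) ≈ 33.93 → 34 more payments.

46 months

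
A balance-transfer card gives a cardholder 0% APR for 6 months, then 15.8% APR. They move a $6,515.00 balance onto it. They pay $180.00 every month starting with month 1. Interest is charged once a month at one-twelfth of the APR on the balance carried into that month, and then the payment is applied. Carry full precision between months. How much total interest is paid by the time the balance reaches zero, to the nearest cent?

$1,538.70

Promo months 1–6 at r₀ = 0%/12 = 0; months 7+ at r₁ = 15.8%/12 = 0.0131667.
After month 6 (no interest yet): B = $6,515.00 − 6·$180.00 = $5,435.00.
Then at r₁ with $180.00/mo: n₂ = −ln(1 − r₁·B/P)/ln(1+r₁) ≈ 38.74 → 39 more payments.
Total paid = 44·$180.00 + $133.70 = $8,053.70; interest = $8,053.70 − $6,515.00 = $1,538.70.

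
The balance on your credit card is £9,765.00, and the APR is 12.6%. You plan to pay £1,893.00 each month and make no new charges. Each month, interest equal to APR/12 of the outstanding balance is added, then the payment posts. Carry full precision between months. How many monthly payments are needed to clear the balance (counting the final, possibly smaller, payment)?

Monthly rate r = 12.6%/12 = 1.05% = 0.0105.
Recurrence: B ← B·(1+r) − £1,893.00.
Month 1: interest £102.53; balance after payment £7,974.53.
Month 2: interest £83.73; balance after payment £6,165.27.
Month 3: interest £64.74; balance after payment £4,337.00.
Month 4: interest £45.54; balance after payment £2,489.54.
Month 5: interest £26.14; balance after payment £622.68.
Month 6: interest £6.54; balance after payment £0.00.

6 payments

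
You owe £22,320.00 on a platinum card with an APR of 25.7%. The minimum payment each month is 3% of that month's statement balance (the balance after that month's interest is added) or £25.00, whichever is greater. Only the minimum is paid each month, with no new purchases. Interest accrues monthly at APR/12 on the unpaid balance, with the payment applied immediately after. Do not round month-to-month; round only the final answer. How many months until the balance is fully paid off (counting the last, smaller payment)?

Monthly rate r = 25.7%/12 = 2.14167% = 0.0214167.
While 3% of the post-interest balance exceeds £25.00, each month B ← (B·(1+r))·(1 − 0.03), i.e. B shrinks by the factor (1+r)·0.97 = 0.99077.
This holds for months 1–358. Entering month 359 the balance is £808.40; 3% of the post-interest balance is now below £25.00, so the flat £25.00 minimum applies from here.
From month 359 a fixed £25.00 at rate r clears £808.40 in 56 more payments. Total: 358 + 56 = 414 months.

414 months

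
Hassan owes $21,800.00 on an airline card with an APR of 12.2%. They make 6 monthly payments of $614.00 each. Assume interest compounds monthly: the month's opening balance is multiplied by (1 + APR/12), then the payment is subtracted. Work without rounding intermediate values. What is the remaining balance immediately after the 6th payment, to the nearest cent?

Monthly rate r = 12.2%/12 = 1.01667% = 0.0101667.
Each month: B ← B·(1+r) − $614.00.
Month 1: interest $221.63; balance after payment $21,407.63.
Month 2: interest $217.64; balance after payment $21,011.28.
Month 3: interest $213.61; balance after payment $20,610.89.
Month 4: interest $209.54; balance after payment $20,206.44.
Month 5: interest $205.43; balance after payment $19,797.87.
Month 6: interest $201.28; balance after payment $19,385.15.

$19,385.15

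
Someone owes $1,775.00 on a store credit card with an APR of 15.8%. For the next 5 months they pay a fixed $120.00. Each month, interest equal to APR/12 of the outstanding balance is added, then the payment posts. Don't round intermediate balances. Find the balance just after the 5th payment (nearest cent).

$1,278.96

Monthly rate r = 15.8%/12 = 1.31667% = 0.0131667.
Each month: B ← B·(1+r) − $120.00.
Month 1: interest $23.37; balance after payment $1,678.37.
Month 2: interest $22.10; balance after payment $1,580.47.
Month 3: interest $20.81; balance after payment $1,481.28.
Month 4: interest $19.50; balance after payment $1,380.78.
Month 5: interest $18.18; balance after payment $1,278.96.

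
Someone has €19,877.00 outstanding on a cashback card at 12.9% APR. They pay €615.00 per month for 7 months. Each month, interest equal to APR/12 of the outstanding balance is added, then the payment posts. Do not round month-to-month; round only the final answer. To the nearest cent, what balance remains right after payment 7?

Monthly rate r = 12.9%/12 = 1.075% = 0.01075.
Each month: B ← B·(1+r) − €615.00.
Month 1: interest €213.68; balance after payment €19,475.68.
Month 2: interest €209.36; balance after payment €19,070.04.
Month 3: interest €205.00; balance after payment €18,660.04.
Month 4: interest €200.60; balance after payment €18,245.64.
Month 5: interest €196.14; balance after payment €17,826.78.
Month 6: interest €191.64; balance after payment €17,403.42.
Month 7: interest €187.09; balance after payment €16,975.50.

€16,975.50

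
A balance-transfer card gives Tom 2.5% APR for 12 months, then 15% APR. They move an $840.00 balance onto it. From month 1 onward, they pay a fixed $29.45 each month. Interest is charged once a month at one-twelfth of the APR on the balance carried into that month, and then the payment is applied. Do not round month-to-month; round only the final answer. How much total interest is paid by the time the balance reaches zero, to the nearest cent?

Promo months 1–12 at r₀ = 2.5%/12 = 0.00208333; months 13+ at r₁ = 15%/12 = 0.0125.
After month 12: iterate B ← B·(1+r₀) − $29.45 for 12 months → $503.76.
Then at r₁ with $29.45/mo: n₂ = −ln(1 − r₁·B/P)/ln(1+r₁) ≈ 19.37 → 20 more payments.
Total paid = 31·$29.45 + $10.82 = $923.77; interest = $923.77 − $840.00 = $83.77.

$83.77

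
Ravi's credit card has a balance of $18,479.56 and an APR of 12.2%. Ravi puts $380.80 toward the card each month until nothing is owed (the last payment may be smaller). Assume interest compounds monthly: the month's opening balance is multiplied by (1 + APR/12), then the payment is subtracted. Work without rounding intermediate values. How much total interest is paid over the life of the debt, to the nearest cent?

$7,119.01

Monthly rate r = 12.2%/12 = 1.01667% = 0.0101667.
Payoff takes n = ⌈−ln(1 − rB₀/P)/ln(1+r)⌉ = ⌈67.222⌉ = 68 payments; the last is $84.97.
Total paid = 67·$380.80 + $84.97 = $25,598.57.
Total interest = total paid − principal = $25,598.57 − $18,479.56 = $7,119.01.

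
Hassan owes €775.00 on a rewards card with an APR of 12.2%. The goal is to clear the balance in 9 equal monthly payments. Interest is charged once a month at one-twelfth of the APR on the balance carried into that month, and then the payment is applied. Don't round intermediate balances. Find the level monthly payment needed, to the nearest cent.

Monthly rate r = 12.2%/12 = 1.01667% = 0.0101667.
Level-payment amortization: P = B₀·r / (1 − (1+r)^(−n)) = 775.00·0.0101667 / (1 − 1.01017^(−9)).
Denominator 1 − (1+r)^(−9) = 0.0870169865.
P = 7.87917 / 0.0870169865 ≈ 90.55.

€90.55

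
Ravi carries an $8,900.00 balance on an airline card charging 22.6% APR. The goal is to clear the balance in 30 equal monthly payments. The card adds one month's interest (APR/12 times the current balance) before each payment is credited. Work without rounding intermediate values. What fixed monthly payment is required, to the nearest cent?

$391.04

Monthly rate r = 22.6%/12 = 1.88333% = 0.0188333.
Level-payment amortization: P = B₀·r / (1 − (1+r)^(−n)) = 8900.00·0.0188333 / (1 − 1.01883^(−30)).
Denominator 1 − (1+r)^(−30) = 0.428645519.
P = 167.617 / 0.428645519 ≈ 391.04.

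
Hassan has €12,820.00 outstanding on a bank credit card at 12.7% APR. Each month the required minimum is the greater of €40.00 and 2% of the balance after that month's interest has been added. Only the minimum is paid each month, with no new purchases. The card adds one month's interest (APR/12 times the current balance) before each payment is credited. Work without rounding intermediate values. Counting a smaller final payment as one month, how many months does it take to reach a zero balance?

Monthly rate r = 12.7%/12 = 1.05833% = 0.0105833.
While 2% of the post-interest balance exceeds €40.00, each month B ← (B·(1+r))·(1 − 0.02), i.e. B shrinks by the factor (1+r)·0.98 = 0.99037.
This holds for months 1–194. Entering month 195 the balance is €1,962.19; 2% of the post-interest balance is now below €40.00, so the flat €40.00 minimum applies from here.
From month 195 a fixed €40.00 at rate r clears €1,962.19 in 70 more payments. Total: 194 + 70 = 264 months.

264 months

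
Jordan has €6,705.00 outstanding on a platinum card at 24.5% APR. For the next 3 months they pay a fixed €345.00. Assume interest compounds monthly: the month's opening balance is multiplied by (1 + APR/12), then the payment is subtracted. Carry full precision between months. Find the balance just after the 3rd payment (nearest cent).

€6,067.85

Monthly rate r = 24.5%/12 = 2.04167% = 0.0204167.
Each month: B ← B·(1+r) − €345.00.
Month 1: interest €136.89; balance after payment €6,496.89.
Month 2: interest €132.64; balance after payment €6,284.54.
Month 3: interest €128.31; balance after payment €6,067.85.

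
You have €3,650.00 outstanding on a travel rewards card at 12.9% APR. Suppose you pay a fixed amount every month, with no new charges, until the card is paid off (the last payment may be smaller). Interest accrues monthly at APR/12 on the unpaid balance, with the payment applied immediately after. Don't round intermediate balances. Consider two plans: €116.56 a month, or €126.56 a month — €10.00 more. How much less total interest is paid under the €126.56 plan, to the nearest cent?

Monthly rate r = 12.9%/12 = 1.075% = 0.01075.
At €116.56/mo: n = ⌈−ln(1 − rB₀/P)/ln(1+r)⌉ = 39 payments (last €44.86); total interest = total paid − €3,650.00 = €824.14.
At €126.56/mo: 35 payments (last €89.61); total interest €742.65.
Interest saved = €824.14 − €742.65 = €81.49.

€81.49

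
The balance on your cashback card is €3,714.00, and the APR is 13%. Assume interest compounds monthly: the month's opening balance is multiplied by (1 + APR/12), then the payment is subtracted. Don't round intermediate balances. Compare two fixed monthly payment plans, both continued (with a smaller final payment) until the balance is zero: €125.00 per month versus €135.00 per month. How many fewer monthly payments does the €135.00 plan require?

4 fewer payments

Monthly rate r = 13%/12 = 1.08333% = 0.0108333.
At €125.00/mo: n = ⌈−ln(1 − rB₀/P)/ln(1+r)⌉ = 37 payments (last €6.16); total interest = total paid − €3,714.00 = €792.16.
At €135.00/mo: 33 payments (last €113.76); total interest €719.76.
Payments saved = 37 − 33 = 4.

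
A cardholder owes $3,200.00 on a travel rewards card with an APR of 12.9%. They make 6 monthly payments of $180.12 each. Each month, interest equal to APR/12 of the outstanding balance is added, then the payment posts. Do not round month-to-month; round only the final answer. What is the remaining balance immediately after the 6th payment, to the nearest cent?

Monthly rate r = 12.9%/12 = 1.075% = 0.01075.
Each month: B ← B·(1+r) − $180.12.
Month 1: interest $34.40; balance after payment $3,054.28.
Month 2: interest $32.83; balance after payment $2,906.99.
Month 3: interest $31.25; balance after payment $2,758.12.
Month 4: interest $29.65; balance after payment $2,607.65.
Month 5: interest $28.03; balance after payment $2,455.57.
Month 6: interest $26.40; balance after payment $2,301.84.

$2,301.84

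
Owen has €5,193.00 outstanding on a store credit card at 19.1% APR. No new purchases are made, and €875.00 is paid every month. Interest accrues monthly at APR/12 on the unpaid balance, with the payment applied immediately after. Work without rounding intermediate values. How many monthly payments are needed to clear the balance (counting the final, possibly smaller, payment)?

7 payments

Monthly rate r = 19.1%/12 = 1.59167% = 0.0159167.
Recurrence: B ← B·(1+r) − €875.00.
Month 1: interest €82.66; balance after payment €4,400.66.
Month 2: interest €70.04; balance after payment €3,595.70.
Closed form: n = −ln(1 − rB₀/P)/ln(1+r) = −ln(0.90554)/ln(1.01592) ≈ 6.284, so the balance reaches zero during payment 7.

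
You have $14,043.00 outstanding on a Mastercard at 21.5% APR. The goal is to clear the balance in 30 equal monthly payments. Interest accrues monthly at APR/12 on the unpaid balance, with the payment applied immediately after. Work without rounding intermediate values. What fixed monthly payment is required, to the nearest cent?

Monthly rate r = 21.5%/12 = 1.79167% = 0.0179167.
Level-payment amortization: P = B₀·r / (1 − (1+r)^(−n)) = 14043.00·0.0179167 / (1 − 1.01792^(−30)).
Denominator 1 − (1+r)^(−30) = 0.413006568.
P = 251.604 / 0.413006568 ≈ 609.20.

$609.20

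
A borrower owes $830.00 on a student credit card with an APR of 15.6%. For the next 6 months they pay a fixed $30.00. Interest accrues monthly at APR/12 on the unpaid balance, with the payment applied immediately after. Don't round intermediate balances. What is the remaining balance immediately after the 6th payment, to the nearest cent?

$710.93

Monthly rate r = 15.6%/12 = 1.3% = 0.013.
Each month: B ← B·(1+r) − $30.00.
Month 1: interest $10.79; balance after payment $810.79.
Month 2: interest $10.54; balance after payment $791.33.
Month 3: interest $10.29; balance after payment $771.62.
Month 4: interest $10.03; balance after payment $751.65.
Month 5: interest $9.77; balance after payment $731.42.
Month 6: interest $9.51; balance after payment $710.93.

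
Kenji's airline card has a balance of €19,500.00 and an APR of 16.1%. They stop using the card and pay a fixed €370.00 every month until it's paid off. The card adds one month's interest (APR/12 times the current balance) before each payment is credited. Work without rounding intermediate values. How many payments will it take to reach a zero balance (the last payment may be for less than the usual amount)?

93 payments

Monthly rate r = 16.1%/12 = 1.34167% = 0.0134167.
Recurrence: B ← B·(1+r) − €370.00.
Month 1: interest €261.62; balance after payment €19,391.62.
Month 2: interest €260.17; balance after payment €19,281.80.
Closed form: n = −ln(1 − rB₀/P)/ln(1+r) = −ln(0.29291)/ln(1.01342) ≈ 92.134, so the balance reaches zero during payment 93.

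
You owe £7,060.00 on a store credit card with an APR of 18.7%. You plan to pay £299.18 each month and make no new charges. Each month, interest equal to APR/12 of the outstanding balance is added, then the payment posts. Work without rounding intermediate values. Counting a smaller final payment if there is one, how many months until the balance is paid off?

30 months

Monthly rate r = 18.7%/12 = 1.55833% = 0.0155833.
Recurrence: B ← B·(1+r) − £299.18.
Month 1: interest £110.02; balance after payment £6,870.84.
Month 2: interest £107.07; balance after payment £6,678.73.
Closed form: n = −ln(1 − rB₀/P)/ln(1+r) = −ln(0.63227)/ln(1.01558) ≈ 29.647, so the balance reaches zero during payment 30.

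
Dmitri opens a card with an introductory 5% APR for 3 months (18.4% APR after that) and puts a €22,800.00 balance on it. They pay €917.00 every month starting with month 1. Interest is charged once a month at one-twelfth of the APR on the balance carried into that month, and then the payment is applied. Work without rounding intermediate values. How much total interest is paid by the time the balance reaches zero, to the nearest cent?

€4,977.19

Promo months 1–3 at r₀ = 5%/12 = 0.00416667; months 4+ at r₁ = 18.4%/12 = 0.0153333.
After month 3: iterate B ← B·(1+r₀) − €917.00 for 3 months → €20,323.71.
Then at r₁ with €917.00/mo: n₂ = −ln(1 − r₁·B/P)/ln(1+r₁) ≈ 27.29 → 28 more payments.
Total paid = 30·€917.00 + €267.19 = €27,777.19; interest = €27,777.19 − €22,800.00 = €4,977.19.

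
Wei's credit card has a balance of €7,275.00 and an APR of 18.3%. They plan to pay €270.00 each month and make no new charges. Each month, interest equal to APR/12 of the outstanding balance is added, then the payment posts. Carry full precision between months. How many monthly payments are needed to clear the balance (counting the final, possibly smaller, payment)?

Monthly rate r = 18.3%/12 = 1.525% = 0.01525.
Recurrence: B ← B·(1+r) − €270.00.
Month 1: interest €110.94; balance after payment €7,115.94.
Month 2: interest €108.52; balance after payment €6,954.46.
Closed form: n = −ln(1 − rB₀/P)/ln(1+r) = −ln(0.5891)/ln(1.01525) ≈ 34.963, so the balance reaches zero during payment 35.

35 months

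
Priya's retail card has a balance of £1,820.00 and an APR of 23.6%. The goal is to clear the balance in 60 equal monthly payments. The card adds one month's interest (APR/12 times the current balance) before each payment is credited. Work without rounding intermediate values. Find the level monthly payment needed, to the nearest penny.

Monthly rate r = 23.6%/12 = 1.96667% = 0.0196667.
Level-payment amortization: P = B₀·r / (1 − (1+r)^(−n)) = 1820.00·0.0196667 / (1 − 1.01967^(−60)).
Denominator 1 − (1+r)^(−60) = 0.68918164.
P = 35.7933 / 0.68918164 ≈ 51.94.

£51.94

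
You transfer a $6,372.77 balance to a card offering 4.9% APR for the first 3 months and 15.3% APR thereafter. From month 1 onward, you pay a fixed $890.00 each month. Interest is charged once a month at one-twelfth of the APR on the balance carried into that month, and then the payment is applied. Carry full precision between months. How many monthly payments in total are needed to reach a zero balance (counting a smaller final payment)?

Promo months 1–3 at r₀ = 4.9%/12 = 0.00408333; months 4+ at r₁ = 15.3%/12 = 0.01275.
After month 3: iterate B ← B·(1+r₀) − $890.00 for 3 months → $3,770.24.
Then at r₁ with $890.00/mo: n₂ = −ln(1 − r₁·B/P)/ln(1+r₁) ≈ 4.38 → 5 more payments.

8 payments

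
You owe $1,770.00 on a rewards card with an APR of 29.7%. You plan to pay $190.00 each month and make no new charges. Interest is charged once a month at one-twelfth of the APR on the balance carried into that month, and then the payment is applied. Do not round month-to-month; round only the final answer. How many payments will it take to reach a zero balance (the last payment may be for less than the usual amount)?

11 payments

Monthly rate r = 29.7%/12 = 2.475% = 0.02475.
Recurrence: B ← B·(1+r) − $190.00.
Month 1: interest $43.81; balance after payment $1,623.81.
Month 2: interest $40.19; balance after payment $1,474.00.
Closed form: n = −ln(1 − rB₀/P)/ln(1+r) = −ln(0.76943)/ln(1.02475) ≈ 10.720, so the balance reaches zero during payment 11.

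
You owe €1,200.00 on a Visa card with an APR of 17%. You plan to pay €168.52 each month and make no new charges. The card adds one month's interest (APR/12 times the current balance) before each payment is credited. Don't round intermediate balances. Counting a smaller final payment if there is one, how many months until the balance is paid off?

8 payments

Monthly rate r = 17%/12 = 1.41667% = 0.0141667.
Recurrence: B ← B·(1+r) − €168.52.
Month 1: interest €17.00; balance after payment €1,048.48.
Month 2: interest €14.85; balance after payment €894.81.
Closed form: n = −ln(1 − rB₀/P)/ln(1+r) = −ln(0.89912)/ln(1.01417) ≈ 7.559, so the balance reaches zero during payment 8.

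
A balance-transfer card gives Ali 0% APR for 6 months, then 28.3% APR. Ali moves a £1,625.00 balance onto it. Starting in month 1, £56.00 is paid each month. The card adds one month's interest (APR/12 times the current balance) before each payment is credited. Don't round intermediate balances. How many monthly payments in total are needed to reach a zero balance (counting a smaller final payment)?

Promo months 1–6 at r₀ = 0%/12 = 0; months 7+ at r₁ = 28.3%/12 = 0.0235833.
After month 6 (no interest yet): B = £1,625.00 − 6·£56.00 = £1,289.00.
Then at r₁ with £56.00/mo: n₂ = −ln(1 − r₁·B/P)/ln(1+r₁) ≈ 33.58 → 34 more payments.

40 months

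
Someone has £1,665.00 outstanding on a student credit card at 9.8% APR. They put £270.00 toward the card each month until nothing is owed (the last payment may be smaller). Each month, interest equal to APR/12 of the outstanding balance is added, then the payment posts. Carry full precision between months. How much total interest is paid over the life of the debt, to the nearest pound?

Monthly rate r = 9.8%/12 = 0.816667% = 0.00816667.
Payoff takes n = ⌈−ln(1 − rB₀/P)/ln(1+r)⌉ = ⌈6.353⌉ = 7 payments; the last is £95.61.
Total paid = 6·£270.00 + £95.61 = £1,715.61.
Total interest = total paid − principal = £1,715.61 − £1,665.00 = £50.61.

£51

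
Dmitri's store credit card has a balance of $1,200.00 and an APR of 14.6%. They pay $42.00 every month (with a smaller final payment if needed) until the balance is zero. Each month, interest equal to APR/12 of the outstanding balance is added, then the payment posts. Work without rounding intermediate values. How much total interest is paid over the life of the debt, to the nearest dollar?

$283

Monthly rate r = 14.6%/12 = 1.21667% = 0.0121667.
Payoff takes n = ⌈−ln(1 − rB₀/P)/ln(1+r)⌉ = ⌈35.319⌉ = 36 payments; the last is $13.47.
Total paid = 35·$42.00 + $13.47 = $1,483.47.
Total interest = total paid − principal = $1,483.47 − $1,200.00 = $283.47.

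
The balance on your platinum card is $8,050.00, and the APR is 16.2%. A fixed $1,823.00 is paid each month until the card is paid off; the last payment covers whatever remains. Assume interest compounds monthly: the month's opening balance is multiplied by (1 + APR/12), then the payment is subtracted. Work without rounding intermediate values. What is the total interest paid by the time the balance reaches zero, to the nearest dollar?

$309

Monthly rate r = 16.2%/12 = 1.35% = 0.0135.
Payoff takes n = ⌈−ln(1 − rB₀/P)/ln(1+r)⌉ = ⌈4.584⌉ = 5 payments; the last is $1,066.80.
Total paid = 4·$1,823.00 + $1,066.80 = $8,358.80.
Total interest = total paid − principal = $8,358.80 − $8,050.00 = $308.80.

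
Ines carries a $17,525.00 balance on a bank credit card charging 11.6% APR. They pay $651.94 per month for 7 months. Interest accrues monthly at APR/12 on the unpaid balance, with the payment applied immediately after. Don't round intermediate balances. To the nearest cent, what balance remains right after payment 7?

$14,047.73

Monthly rate r = 11.6%/12 = 0.966667% = 0.00966667.
Each month: B ← B·(1+r) − $651.94.
Month 1: interest $169.41; balance after payment $17,042.47.
Month 2: interest $164.74; balance after payment $16,555.27.
Month 3: interest $160.03; balance after payment $16,063.37.
Month 4: interest $155.28; balance after payment $15,566.71.
Month 5: interest $150.48; balance after payment $15,065.24.
Month 6: interest $145.63; balance after payment $14,558.93.
Month 7: interest $140.74; balance after payment $14,047.73.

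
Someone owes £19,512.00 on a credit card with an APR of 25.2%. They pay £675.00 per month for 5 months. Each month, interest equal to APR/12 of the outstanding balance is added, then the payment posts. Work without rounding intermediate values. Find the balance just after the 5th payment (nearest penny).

£18,128.88

Monthly rate r = 25.2%/12 = 2.1% = 0.021.
Each month: B ← B·(1+r) − £675.00.
Month 1: interest £409.75; balance after payment £19,246.75.
Month 2: interest £404.18; balance after payment £18,975.93.
Month 3: interest £398.49; balance after payment £18,699.43.
Month 4: interest £392.69; balance after payment £18,417.12.
Month 5: interest £386.76; balance after payment £18,128.88.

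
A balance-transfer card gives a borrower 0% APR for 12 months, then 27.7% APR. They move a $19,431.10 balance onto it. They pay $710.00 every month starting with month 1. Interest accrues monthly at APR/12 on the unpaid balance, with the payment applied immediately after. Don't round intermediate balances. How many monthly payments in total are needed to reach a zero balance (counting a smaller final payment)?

Promo months 1–12 at r₀ = 0%/12 = 0; months 13+ at r₁ = 27.7%/12 = 0.0230833.
After month 12 (no interest yet): B = $19,431.10 − 12·$710.00 = $10,911.10.
Then at r₁ with $710.00/mo: n₂ = −ln(1 − r₁·B/P)/ln(1+r₁) ≈ 19.20 → 20 more payments.

32 months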